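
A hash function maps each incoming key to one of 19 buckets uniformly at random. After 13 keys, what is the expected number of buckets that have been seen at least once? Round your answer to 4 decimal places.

For each bucket, P(seen in 13 keys) = 1 - (18/19)^13 = 0.50484.
By linearity of expectation, E[distinct seen] = 19·(1 - (18/19)^13) = 9.59196.

9.5920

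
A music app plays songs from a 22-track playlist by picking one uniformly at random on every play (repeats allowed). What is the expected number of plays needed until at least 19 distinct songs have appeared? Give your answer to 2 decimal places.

With k distinct songs already seen, the next new one arrives after an expected 22/(22-k) plays.
Sum over k = 0,...,18: E = 22/22 + 22/21 + 22/20 + ... + 22/5 + 22/4 = 40.865.

40.86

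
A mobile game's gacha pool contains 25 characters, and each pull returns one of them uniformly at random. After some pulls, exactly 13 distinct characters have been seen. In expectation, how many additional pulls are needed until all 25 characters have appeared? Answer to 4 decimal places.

77.5803

From k distinct to k+1 distinct takes on average 25/(25-k) pulls.
Sum over k = 13,...,24: E = 25/12 + 25/11 + 25/10 + ... + 25/2 + 25/1 = 77.58027.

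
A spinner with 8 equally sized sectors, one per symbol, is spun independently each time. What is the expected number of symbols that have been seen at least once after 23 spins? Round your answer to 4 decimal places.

7.6291

For each symbol, P(seen in 23 spins) = 1 - (7/8)^23 = 0.95364.
By linearity of expectation, E[distinct seen] = 8·(1 - (7/8)^23) = 7.62908.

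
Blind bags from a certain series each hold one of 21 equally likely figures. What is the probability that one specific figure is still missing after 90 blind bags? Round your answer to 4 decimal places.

On each blind bag the fixed figure fails to appear with probability 20/21.
P(still missing after 90) = (20/21)^90 = 0.01239.

0.0124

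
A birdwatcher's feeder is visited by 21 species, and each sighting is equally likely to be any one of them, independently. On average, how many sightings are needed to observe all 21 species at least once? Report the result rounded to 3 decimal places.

After k distinct species have appeared, the next sighting gives a new one with probability (21-k)/21, so the expected wait for the (k+1)-th is 21/(21-k).
E[T] = 21/21 + 21/20 + 21/19 + ... + 21/2 + 21/1 = 21·H_{21}.
H_{21} = 3.6454, so E[T] = 76.5525.

76.553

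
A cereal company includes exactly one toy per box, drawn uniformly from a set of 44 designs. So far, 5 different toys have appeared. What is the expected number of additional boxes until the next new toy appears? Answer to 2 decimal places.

1.13

The number of boxes until the next new toy is geometric with success probability 39/44, so its mean is 44/39.
E = 44/39 = 1.128.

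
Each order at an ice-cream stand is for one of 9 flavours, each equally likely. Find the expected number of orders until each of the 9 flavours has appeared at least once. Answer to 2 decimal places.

After k distinct flavours have appeared, the next order gives a new one with probability (9-k)/9, so the expected wait for the (k+1)-th is 9/(9-k).
E[T] = 9/9 + 9/8 + 9/7 + ... + 9/2 + 9/1 = 9·H_{9}.
H_{9} = 2.829, so E[T] = 25.461.

25.46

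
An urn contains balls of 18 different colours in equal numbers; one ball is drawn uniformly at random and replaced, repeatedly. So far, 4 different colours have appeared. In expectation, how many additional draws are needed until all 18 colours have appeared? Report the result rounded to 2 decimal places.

58.53

The wait to go from k to k+1 distinct colours is geometric with mean 18/(18-k).
Sum over k = 4,...,17: E = 18/14 + 18/13 + 18/12 + ... + 18/2 + 18/1 = 58.528.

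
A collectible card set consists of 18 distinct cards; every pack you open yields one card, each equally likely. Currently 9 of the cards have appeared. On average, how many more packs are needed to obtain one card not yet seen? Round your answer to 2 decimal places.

The number of packs until the next new card is geometric with success probability 9/18, so its mean is 18/9.
E = 18/9 = 2.000.

2.00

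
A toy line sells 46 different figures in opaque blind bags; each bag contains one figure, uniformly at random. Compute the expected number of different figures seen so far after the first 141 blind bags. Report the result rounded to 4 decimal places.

43.9257

For each figure, P(seen in 141 blind bags) = 1 - (45/46)^141 = 0.95491.
By linearity of expectation, E[distinct seen] = 46·(1 - (45/46)^141) = 43.92572.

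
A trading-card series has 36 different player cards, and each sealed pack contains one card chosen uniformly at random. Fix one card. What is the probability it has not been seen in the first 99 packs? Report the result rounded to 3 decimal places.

0.061

Each pack misses the fixed card with probability (36-1)/36 = 35/36, independently.
P(still missing after 99) = (35/36)^99 = 0.0615.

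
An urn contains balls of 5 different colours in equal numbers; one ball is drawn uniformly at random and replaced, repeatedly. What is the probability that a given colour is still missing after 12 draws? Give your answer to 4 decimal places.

Each draw misses the fixed colour with probability (5-1)/5 = 4/5, independently.
P(still missing after 12) = (4/5)^12 = 0.06872.

0.0687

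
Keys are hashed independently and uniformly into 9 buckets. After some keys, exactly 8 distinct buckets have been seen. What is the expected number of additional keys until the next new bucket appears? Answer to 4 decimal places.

The number of keys until the next new bucket is geometric with success probability 1/9, so its mean is 9/1.
E = 9/1 = 9.00000.

9.0000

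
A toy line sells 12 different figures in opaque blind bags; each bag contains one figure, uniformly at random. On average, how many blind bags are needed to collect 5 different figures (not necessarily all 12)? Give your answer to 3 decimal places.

6.124

With k distinct figures already seen, the next new one arrives after an expected 12/(12-k) blind bags.
Sum over k = 0,...,4: E = 12/12 + 12/11 + 12/10 + 12/9 + 12/8 = 6.1242.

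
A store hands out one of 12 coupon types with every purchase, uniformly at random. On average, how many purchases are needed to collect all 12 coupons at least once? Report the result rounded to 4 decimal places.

Split into phases: going from k distinct to k+1 distinct takes on average 12/(12-k) purchases.
E[T] = 12/12 + 12/11 + 12/10 + ... + 12/2 + 12/1 = 12·H_{12}.
H_{12} = 3.10321, so E[T] = 37.23853.

37.2385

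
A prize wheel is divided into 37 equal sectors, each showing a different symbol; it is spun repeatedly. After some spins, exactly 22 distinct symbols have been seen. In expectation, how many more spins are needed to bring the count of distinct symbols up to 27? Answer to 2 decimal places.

14.40

The wait to go from k to k+1 distinct symbols is geometric with mean 37/(37-k).
Sum over k = 22,...,26: E = 37/15 + 37/14 + 37/13 + 37/12 + 37/11 = 14.403.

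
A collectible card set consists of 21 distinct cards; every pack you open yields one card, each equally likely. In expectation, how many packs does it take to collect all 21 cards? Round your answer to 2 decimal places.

Split into phases: going from k distinct to k+1 distinct takes on average 21/(21-k) packs.
E[T] = 21/21 + 21/20 + 21/19 + ... + 21/2 + 21/1 = 21·H_{21}.
H_{21} = 3.645, so E[T] = 76.553.

76.55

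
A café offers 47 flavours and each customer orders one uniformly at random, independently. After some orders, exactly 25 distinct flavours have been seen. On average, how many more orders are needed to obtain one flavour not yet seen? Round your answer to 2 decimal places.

Each order yields a new flavour with probability (47-25)/47 = 22/47, so the wait is geometric with mean 47/22.
E = 47/22 = 2.136.

2.14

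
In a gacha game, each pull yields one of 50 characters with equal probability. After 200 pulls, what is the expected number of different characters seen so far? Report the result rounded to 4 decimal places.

49.1206

For each character, P(seen in 200 pulls) = 1 - (49/50)^200 = 0.98241.
By linearity of expectation, E[distinct seen] = 50·(1 - (49/50)^200) = 49.12060.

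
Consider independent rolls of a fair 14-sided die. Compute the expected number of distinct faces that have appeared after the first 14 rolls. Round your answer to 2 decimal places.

9.04

For each face, P(seen in 14 rolls) = 1 - (13/14)^14 = 0.646.
By linearity of expectation, E[distinct seen] = 14·(1 - (13/14)^14) = 9.039.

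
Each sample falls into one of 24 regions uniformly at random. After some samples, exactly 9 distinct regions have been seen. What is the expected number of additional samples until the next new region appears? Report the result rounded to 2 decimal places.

Each sample yields a new region with probability (24-9)/24 = 15/24, so the wait is geometric with mean 24/15.
E = 24/15 = 1.600.

1.60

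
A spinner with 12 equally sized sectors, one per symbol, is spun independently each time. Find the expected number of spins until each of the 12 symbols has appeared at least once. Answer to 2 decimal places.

37.24

The wait to go from k to k+1 distinct symbols is geometric with mean 12/(12-k).
E[T] = 12/12 + 12/11 + 12/10 + ... + 12/2 + 12/1 = 12·H_{12}.
H_{12} = 3.103, so E[T] = 37.239.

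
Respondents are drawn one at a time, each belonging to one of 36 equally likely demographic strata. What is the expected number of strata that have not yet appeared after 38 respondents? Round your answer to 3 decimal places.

For each stratum, P(unseen after 38) = (35/36)^38 = 0.3428.
By linearity of expectation, E[unseen] = 36·(35/36)^38 = 12.3422.

12.342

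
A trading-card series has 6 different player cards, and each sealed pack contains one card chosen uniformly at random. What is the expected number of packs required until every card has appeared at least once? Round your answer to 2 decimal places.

After k distinct cards have appeared, the next pack gives a new one with probability (6-k)/6, so the expected wait for the (k+1)-th is 6/(6-k).
E[T] = 6/6 + 6/5 + 6/4 + 6/3 + 6/2 + 6/1 = 6·H_{6}.
H_{6} = 2.450, so E[T] = 14.700.

14.70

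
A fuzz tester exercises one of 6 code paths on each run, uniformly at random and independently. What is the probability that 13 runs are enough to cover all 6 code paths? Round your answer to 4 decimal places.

0.5139

Let A_i be the event that code path i is missing after 13 runs. By inclusion–exclusion on the A_i,
P(all seen) = Σ_{j=0}^{6} (-1)^j C(6,j)((6-j)/6)^13
= 1.00000 - 0.56078 + 0.07707 - 0.00244 + 0.00001 - 0.00000 + 0.00000
= 0.51386.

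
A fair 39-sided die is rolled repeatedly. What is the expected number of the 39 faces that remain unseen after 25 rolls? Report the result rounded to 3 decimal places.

20.372

For each face, P(unseen after 25) = (38/39)^25 = 0.5224.
By linearity of expectation, E[unseen] = 39·(38/39)^25 = 20.3723.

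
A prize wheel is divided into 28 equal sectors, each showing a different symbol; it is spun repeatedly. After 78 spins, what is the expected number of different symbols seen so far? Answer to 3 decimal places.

For each symbol, P(seen in 78 spins) = 1 - (27/28)^78 = 0.9414.
By linearity of expectation, E[distinct seen] = 28·(1 - (27/28)^78) = 26.3586.

26.359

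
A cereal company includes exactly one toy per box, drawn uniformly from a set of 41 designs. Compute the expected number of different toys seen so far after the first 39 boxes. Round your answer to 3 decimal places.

25.349

For each toy, P(seen in 39 boxes) = 1 - (40/41)^39 = 0.6183.
By linearity of expectation, E[distinct seen] = 41·(1 - (40/41)^39) = 25.3486.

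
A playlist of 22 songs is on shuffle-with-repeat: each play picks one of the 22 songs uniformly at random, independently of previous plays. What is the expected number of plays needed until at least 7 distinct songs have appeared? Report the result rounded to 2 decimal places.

8.20

Going from k to k+1 distinct takes a geometric number of plays with mean 22/(22-k).
Sum over k = 0,...,6: E = 22/22 + 22/21 + 22/20 + ... + 22/17 + 22/16 = 8.197.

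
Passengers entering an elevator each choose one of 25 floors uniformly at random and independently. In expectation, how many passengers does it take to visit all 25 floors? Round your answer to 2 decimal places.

95.40

After k distinct floors have appeared, the next passenger gives a new one with probability (25-k)/25, so the expected wait for the (k+1)-th is 25/(25-k).
E[T] = 25/25 + 25/24 + 25/23 + ... + 25/2 + 25/1 = 25·H_{25}.
H_{25} = 3.816, so E[T] = 95.399.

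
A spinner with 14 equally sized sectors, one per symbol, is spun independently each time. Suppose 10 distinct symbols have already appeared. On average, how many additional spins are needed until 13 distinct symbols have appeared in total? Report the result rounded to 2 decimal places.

With k distinct symbols already seen, the next new one takes an expected 14/(14-k) spins.
Sum over k = 10,...,12: E = 14/4 + 14/3 + 14/2 = 15.167.

15.17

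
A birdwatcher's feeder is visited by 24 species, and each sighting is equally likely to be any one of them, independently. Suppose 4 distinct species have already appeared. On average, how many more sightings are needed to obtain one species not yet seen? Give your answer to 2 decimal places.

1.20

The number of sightings until the next new species is geometric with success probability 20/24, so its mean is 24/20.
E = 24/20 = 1.200.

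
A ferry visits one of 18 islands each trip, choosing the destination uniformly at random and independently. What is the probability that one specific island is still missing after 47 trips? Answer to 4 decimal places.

0.0681

On each trip the fixed island fails to appear with probability 17/18.
P(still missing after 47) = (17/18)^47 = 0.06812.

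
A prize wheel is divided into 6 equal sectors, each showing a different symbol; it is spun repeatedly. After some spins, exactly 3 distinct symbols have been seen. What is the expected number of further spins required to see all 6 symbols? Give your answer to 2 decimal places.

11.00

With k distinct symbols already seen, the next new one takes an expected 6/(6-k) spins.
Sum over k = 3,...,5: E = 6/3 + 6/2 + 6/1 = 11.000.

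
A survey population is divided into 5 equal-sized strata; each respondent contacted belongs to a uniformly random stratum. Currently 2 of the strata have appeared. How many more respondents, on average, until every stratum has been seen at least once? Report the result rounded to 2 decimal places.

From k distinct to k+1 distinct takes on average 5/(5-k) respondents.
Sum over k = 2,...,4: E = 5/3 + 5/2 + 5/1 = 9.167.

9.17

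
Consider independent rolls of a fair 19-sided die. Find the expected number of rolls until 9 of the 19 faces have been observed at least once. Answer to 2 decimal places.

Going from k to k+1 distinct takes a geometric number of rolls with mean 19/(19-k).
Sum over k = 0,...,8: E = 19/19 + 19/18 + 19/17 + ... + 19/12 + 19/11 = 11.757.

11.76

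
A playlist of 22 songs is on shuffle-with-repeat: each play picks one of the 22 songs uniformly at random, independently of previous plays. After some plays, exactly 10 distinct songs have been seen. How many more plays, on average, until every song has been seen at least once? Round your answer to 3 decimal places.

The wait to go from k to k+1 distinct songs is geometric with mean 22/(22-k).
Sum over k = 10,...,21: E = 22/12 + 22/11 + 22/10 + ... + 22/2 + 22/1 = 68.2706.

68.271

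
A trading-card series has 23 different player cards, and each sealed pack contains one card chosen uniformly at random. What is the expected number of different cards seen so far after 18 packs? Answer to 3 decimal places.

For each card, P(seen in 18 packs) = 1 - (22/23)^18 = 0.5507.
By linearity of expectation, E[distinct seen] = 23·(1 - (22/23)^18) = 12.6668.

12.667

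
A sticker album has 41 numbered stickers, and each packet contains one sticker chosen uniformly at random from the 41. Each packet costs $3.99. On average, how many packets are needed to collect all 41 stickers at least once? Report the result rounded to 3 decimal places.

The wait to go from k to k+1 distinct stickers is geometric with mean 41/(41-k).
E[T] = 41/41 + 41/40 + 41/39 + ... + 41/2 + 41/1 = 41·H_{41}.
H_{41} = 4.3029, so E[T] = 176.4203.

176.420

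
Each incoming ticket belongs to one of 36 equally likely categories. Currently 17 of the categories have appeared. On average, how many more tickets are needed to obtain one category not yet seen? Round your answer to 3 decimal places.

1.895

Each ticket yields a new category with probability (36-17)/36 = 19/36, so the wait is geometric with mean 36/19.
E = 36/19 = 1.8947.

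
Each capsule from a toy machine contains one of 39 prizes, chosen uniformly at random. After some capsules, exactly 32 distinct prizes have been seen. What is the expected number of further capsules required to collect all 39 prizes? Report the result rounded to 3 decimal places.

101.121

The wait to go from k to k+1 distinct prizes is geometric with mean 39/(39-k).
Sum over k = 32,...,38: E = 39/7 + 39/6 + 39/5 + ... + 39/2 + 39/1 = 101.1214.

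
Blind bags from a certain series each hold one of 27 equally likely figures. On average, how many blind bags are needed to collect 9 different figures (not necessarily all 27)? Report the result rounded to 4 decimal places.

10.7014

Going from k to k+1 distinct takes a geometric number of blind bags with mean 27/(27-k).
Sum over k = 0,...,8: E = 27/27 + 27/26 + 27/25 + ... + 27/20 + 27/19 = 10.70141.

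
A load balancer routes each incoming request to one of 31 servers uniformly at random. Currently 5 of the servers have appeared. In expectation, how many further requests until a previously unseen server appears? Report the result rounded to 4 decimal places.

1.1923

Each request yields a new server with probability (31-5)/31 = 26/31, so the wait is geometric with mean 31/26.
E = 31/26 = 1.19231.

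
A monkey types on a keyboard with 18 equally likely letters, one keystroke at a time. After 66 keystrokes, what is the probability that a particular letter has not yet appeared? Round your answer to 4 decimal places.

Each keystroke misses the fixed letter with probability (18-1)/18 = 17/18, independently.
P(still missing after 66) = (17/18)^66 = 0.02300.

0.0230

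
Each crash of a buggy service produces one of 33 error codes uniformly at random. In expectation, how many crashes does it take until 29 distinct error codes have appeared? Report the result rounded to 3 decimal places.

With k distinct error codes already seen, the next new one arrives after an expected 33/(33-k) crashes.
Sum over k = 0,...,28: E = 33/33 + 33/32 + 33/31 + ... + 33/6 + 33/5 = 66.1803.

66.180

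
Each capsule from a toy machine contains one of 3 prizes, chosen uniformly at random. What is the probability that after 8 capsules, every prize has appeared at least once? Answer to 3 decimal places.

0.883

By inclusion–exclusion over which prizes are missing,
P(all seen) = Σ_{j=0}^{3} (-1)^j C(3,j)((3-j)/3)^8
= 1.0000 - 0.1171 + 0.0005 - 0.0000
= 0.8834.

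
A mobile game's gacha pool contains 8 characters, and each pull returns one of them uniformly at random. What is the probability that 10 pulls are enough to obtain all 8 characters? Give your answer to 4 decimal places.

0.0282

By inclusion–exclusion over which characters are missing,
P(all seen) = Σ_{j=0}^{8} (-1)^j C(8,j)((8-j)/8)^10
= 1.00000 - 2.10460 + 1.57678 - 0.50932 + 0.06836 - 0.00308 + 0.00003 - 0.00000 + 0.00000
= 0.02816.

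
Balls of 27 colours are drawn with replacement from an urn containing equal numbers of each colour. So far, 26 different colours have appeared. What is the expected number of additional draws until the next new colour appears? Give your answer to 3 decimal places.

27.000

Each draw yields a new colour with probability (27-26)/27 = 1/27, so the wait is geometric with mean 27/1.
E = 27/1 = 27.0000.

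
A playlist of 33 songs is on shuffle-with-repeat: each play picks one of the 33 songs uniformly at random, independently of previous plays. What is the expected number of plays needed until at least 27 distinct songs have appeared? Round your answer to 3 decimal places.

54.080

With k distinct songs already seen, the next new one arrives after an expected 33/(33-k) plays.
Sum over k = 0,...,26: E = 33/33 + 33/32 + 33/31 + ... + 33/8 + 33/7 = 54.0803.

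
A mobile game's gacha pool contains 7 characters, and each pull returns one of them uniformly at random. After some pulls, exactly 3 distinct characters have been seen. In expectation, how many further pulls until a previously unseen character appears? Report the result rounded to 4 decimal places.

Each pull yields a new character with probability (7-3)/7 = 4/7, so the wait is geometric with mean 7/4.
E = 7/4 = 1.75000.

1.7500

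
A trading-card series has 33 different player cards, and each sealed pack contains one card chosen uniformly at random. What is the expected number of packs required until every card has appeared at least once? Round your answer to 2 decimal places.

134.93

Split into phases: going from k distinct to k+1 distinct takes on average 33/(33-k) packs.
E[T] = 33/33 + 33/32 + 33/31 + ... + 33/2 + 33/1 = 33·H_{33}.
H_{33} = 4.089, so E[T] = 134.930.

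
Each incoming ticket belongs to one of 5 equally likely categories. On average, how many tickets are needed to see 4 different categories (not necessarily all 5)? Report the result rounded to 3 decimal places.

With k distinct categories already seen, the next new one arrives after an expected 5/(5-k) tickets.
Sum over k = 0,...,3: E = 5/5 + 5/4 + 5/3 + 5/2 = 6.4167.

6.417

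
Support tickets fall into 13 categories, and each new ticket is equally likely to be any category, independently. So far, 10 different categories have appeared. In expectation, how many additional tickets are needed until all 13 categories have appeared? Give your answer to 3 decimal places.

23.833

With k distinct categories already seen, the next new one takes an expected 13/(13-k) tickets.
Sum over k = 10,...,12: E = 13/3 + 13/2 + 13/1 = 23.8333.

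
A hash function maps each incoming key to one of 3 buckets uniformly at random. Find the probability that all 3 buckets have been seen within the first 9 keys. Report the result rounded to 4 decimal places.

Let A_i be the event that bucket i is missing after 9 keys. By inclusion–exclusion on the A_i,
P(all seen) = Σ_{j=0}^{3} (-1)^j C(3,j)((3-j)/3)^9
= 1.00000 - 0.07804 + 0.00015 - 0.00000
= 0.92212.

0.9221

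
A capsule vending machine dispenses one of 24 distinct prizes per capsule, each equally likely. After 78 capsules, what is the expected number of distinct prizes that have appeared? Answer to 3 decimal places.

For each prize, P(seen in 78 capsules) = 1 - (23/24)^78 = 0.9638.
By linearity of expectation, E[distinct seen] = 24·(1 - (23/24)^78) = 23.1320.

23.132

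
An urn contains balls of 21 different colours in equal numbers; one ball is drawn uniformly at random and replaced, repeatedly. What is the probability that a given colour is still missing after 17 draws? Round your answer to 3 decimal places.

0.436

Each draw misses the fixed colour with probability (21-1)/21 = 20/21, independently.
P(still missing after 17) = (20/21)^17 = 0.4363.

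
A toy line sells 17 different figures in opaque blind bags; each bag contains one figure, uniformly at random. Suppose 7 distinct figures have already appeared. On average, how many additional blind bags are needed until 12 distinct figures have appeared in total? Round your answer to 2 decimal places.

The wait to go from k to k+1 distinct figures is geometric with mean 17/(17-k).
Sum over k = 7,...,11: E = 17/10 + 17/9 + 17/8 + 17/7 + 17/6 = 10.976.

10.98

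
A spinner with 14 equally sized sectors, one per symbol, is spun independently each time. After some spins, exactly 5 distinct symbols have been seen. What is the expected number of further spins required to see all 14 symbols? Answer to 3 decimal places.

39.606

From k distinct to k+1 distinct takes on average 14/(14-k) spins.
Sum over k = 5,...,13: E = 14/9 + 14/8 + 14/7 + ... + 14/2 + 14/1 = 39.6056.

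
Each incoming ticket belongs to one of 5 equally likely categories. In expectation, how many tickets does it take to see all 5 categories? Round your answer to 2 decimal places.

After k distinct categories have appeared, the next ticket gives a new one with probability (5-k)/5, so the expected wait for the (k+1)-th is 5/(5-k).
E[T] = 5/5 + 5/4 + 5/3 + 5/2 + 5/1 = 5·H_{5}.
H_{5} = 2.283, so E[T] = 11.417.

11.42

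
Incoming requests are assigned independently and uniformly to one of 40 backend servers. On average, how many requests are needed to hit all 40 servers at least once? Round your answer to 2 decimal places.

171.14

Split into phases: going from k distinct to k+1 distinct takes on average 40/(40-k) requests.
E[T] = 40/40 + 40/39 + 40/38 + ... + 40/2 + 40/1 = 40·H_{40}.
H_{40} = 4.279, so E[T] = 171.142.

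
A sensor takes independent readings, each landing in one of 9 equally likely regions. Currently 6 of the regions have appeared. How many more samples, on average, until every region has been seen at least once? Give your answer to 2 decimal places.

16.50

From k distinct to k+1 distinct takes on average 9/(9-k) samples.
Sum over k = 6,...,8: E = 9/3 + 9/2 + 9/1 = 16.500.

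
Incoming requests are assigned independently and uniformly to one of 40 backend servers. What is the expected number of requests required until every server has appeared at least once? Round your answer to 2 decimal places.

171.14

After k distinct servers have appeared, the next request gives a new one with probability (40-k)/40, so the expected wait for the (k+1)-th is 40/(40-k).
E[T] = 40/40 + 40/39 + 40/38 + ... + 40/2 + 40/1 = 40·H_{40}.
H_{40} = 4.279, so E[T] = 171.142.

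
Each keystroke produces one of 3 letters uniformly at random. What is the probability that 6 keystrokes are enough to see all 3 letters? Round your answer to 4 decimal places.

0.7407

Let A_i be the event that letter i is missing after 6 keystrokes. By inclusion–exclusion on the A_i,
P(all seen) = Σ_{j=0}^{3} (-1)^j C(3,j)((3-j)/3)^6
= 1.00000 - 0.26337 + 0.00412 - 0.00000
= 0.74074.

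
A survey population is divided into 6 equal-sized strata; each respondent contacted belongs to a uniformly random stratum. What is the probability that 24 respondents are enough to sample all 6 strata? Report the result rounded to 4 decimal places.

By inclusion–exclusion over which strata are missing,
P(all seen) = Σ_{j=0}^{6} (-1)^j C(6,j)((6-j)/6)^24
= 1.00000 - 0.07547 + 0.00089 - 0.00000 + 0.00000 - 0.00000 + 0.00000
= 0.92542.

0.9254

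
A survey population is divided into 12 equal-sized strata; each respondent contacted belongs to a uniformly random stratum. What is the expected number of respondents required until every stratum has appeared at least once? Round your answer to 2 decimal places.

37.24

The wait to go from k to k+1 distinct strata is geometric with mean 12/(12-k).
E[T] = 12/12 + 12/11 + 12/10 + ... + 12/2 + 12/1 = 12·H_{12}.
H_{12} = 3.103, so E[T] = 37.239.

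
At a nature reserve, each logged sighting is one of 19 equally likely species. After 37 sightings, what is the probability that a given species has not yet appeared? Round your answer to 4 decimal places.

Each sighting misses the fixed species with probability (19-1)/19 = 18/19, independently.
P(still missing after 37) = (18/19)^37 = 0.13527.

0.1353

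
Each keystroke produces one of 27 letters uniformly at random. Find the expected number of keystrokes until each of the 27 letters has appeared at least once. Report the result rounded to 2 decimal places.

The wait to go from k to k+1 distinct letters is geometric with mean 27/(27-k).
E[T] = 27/27 + 27/26 + 27/25 + ... + 27/2 + 27/1 = 27·H_{27}.
H_{27} = 3.891, so E[T] = 105.069.

105.07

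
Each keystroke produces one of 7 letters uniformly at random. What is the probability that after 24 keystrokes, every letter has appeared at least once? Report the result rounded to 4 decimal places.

Let A_i be the event that letter i is missing after 24 keystrokes. By inclusion–exclusion on the A_i,
P(all seen) = Σ_{j=0}^{7} (-1)^j C(7,j)((7-j)/7)^24
= 1.00000 - 0.17313 + 0.00653 - 0.00005 + 0.00000 - 0.00000 + 0.00000 - 0.00000
= 0.83335.

0.8334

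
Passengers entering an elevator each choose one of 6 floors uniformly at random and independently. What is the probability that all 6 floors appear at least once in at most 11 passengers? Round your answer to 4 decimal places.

0.3562

Let A_i be the event that floor i is missing after 11 passengers. By inclusion–exclusion on the A_i,
P(all seen) = Σ_{j=0}^{6} (-1)^j C(6,j)((6-j)/6)^11
= 1.00000 - 0.80753 + 0.17342 - 0.00977 + 0.00008 - 0.00000 + 0.00000
= 0.35621.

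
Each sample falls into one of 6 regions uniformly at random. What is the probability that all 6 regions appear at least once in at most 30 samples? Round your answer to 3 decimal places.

Let A_i be the event that region i is missing after 30 samples. By inclusion–exclusion on the A_i,
P(all seen) = Σ_{j=0}^{6} (-1)^j C(6,j)((6-j)/6)^30
= 1.0000 - 0.0253 + 0.0001 - 0.0000 + 0.0000 - 0.0000 + 0.0000
= 0.9748.

0.975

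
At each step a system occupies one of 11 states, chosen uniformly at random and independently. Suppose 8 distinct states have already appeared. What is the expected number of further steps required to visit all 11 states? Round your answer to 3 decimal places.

20.167

From k distinct to k+1 distinct takes on average 11/(11-k) steps.
Sum over k = 8,...,10: E = 11/3 + 11/2 + 11/1 = 20.1667.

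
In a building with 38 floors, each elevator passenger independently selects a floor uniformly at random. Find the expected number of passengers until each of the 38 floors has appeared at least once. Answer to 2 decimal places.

160.66

The wait to go from k to k+1 distinct floors is geometric with mean 38/(38-k).
E[T] = 38/38 + 38/37 + 38/36 + ... + 38/2 + 38/1 = 38·H_{38}.
H_{38} = 4.228, so E[T] = 160.660.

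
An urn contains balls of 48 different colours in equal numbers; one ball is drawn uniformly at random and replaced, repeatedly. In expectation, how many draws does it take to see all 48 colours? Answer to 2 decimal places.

214.02

After k distinct colours have appeared, the next draw gives a new one with probability (48-k)/48, so the expected wait for the (k+1)-th is 48/(48-k).
E[T] = 48/48 + 48/47 + 48/46 + ... + 48/2 + 48/1 = 48·H_{48}.
H_{48} = 4.459, so E[T] = 214.022.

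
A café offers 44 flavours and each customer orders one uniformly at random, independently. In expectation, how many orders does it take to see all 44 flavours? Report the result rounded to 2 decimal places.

192.40

Split into phases: going from k distinct to k+1 distinct takes on average 44/(44-k) orders.
E[T] = 44/44 + 44/43 + 44/42 + ... + 44/2 + 44/1 = 44·H_{44}.
H_{44} = 4.373, so E[T] = 192.400.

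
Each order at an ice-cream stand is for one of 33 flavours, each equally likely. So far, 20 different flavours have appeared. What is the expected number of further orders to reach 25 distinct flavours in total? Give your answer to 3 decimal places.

15.255

The wait to go from k to k+1 distinct flavours is geometric with mean 33/(33-k).
Sum over k = 20,...,24: E = 33/13 + 33/12 + 33/11 + 33/10 + 33/9 = 15.2551.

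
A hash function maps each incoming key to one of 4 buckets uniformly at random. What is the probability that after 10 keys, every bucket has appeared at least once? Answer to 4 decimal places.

0.7806

Let A_i be the event that bucket i is missing after 10 keys. By inclusion–exclusion on the A_i,
P(all seen) = Σ_{j=0}^{4} (-1)^j C(4,j)((4-j)/4)^10
= 1.00000 - 0.22525 + 0.00586 - 0.00000 + 0.00000
= 0.78060.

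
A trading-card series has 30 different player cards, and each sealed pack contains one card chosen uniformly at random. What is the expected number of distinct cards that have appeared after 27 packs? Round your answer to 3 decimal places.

17.989

For each card, P(seen in 27 packs) = 1 - (29/30)^27 = 0.5996.
By linearity of expectation, E[distinct seen] = 30·(1 - (29/30)^27) = 17.9886.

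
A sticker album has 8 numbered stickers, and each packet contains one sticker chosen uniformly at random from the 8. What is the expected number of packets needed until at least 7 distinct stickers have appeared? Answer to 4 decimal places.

Going from k to k+1 distinct takes a geometric number of packets with mean 8/(8-k).
Sum over k = 0,...,6: E = 8/8 + 8/7 + 8/6 + ... + 8/3 + 8/2 = 13.74286.

13.7429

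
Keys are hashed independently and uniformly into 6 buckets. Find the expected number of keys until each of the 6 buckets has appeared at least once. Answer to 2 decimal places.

14.70

After k distinct buckets have appeared, the next key gives a new one with probability (6-k)/6, so the expected wait for the (k+1)-th is 6/(6-k).
E[T] = 6/6 + 6/5 + 6/4 + 6/3 + 6/2 + 6/1 = 6·H_{6}.
H_{6} = 2.450, so E[T] = 14.700.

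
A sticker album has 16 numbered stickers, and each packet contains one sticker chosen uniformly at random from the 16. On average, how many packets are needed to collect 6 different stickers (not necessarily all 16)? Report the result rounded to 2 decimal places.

7.23

With k distinct stickers already seen, the next new one arrives after an expected 16/(16-k) packets.
Sum over k = 0,...,5: E = 16/16 + 16/15 + 16/14 + 16/13 + 16/12 + 16/11 = 7.228.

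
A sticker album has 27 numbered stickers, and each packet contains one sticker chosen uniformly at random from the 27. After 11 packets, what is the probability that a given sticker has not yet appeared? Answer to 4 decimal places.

0.6602

On each packet the fixed sticker fails to appear with probability 26/27.
P(still missing after 11) = (26/27)^11 = 0.66025.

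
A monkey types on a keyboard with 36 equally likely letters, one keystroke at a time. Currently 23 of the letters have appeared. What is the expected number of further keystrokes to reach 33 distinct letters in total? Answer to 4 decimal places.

48.4848

The wait to go from k to k+1 distinct letters is geometric with mean 36/(36-k).
Sum over k = 23,...,32: E = 36/13 + 36/12 + 36/11 + ... + 36/5 + 36/4 = 48.48482.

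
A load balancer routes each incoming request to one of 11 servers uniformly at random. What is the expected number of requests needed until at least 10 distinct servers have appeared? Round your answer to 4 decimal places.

22.2187

With k distinct servers already seen, the next new one arrives after an expected 11/(11-k) requests.
Sum over k = 0,...,9: E = 11/11 + 11/10 + 11/9 + ... + 11/3 + 11/2 = 22.21865.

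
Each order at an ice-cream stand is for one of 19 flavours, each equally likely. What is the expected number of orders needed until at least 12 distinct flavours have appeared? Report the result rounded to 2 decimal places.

Going from k to k+1 distinct takes a geometric number of orders with mean 19/(19-k).
Sum over k = 0,...,11: E = 19/19 + 19/18 + 19/17 + ... + 19/9 + 19/8 = 18.143.

18.14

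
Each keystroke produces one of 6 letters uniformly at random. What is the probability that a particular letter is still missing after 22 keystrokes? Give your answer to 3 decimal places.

0.018

Each keystroke misses the fixed letter with probability (6-1)/6 = 5/6, independently.
P(still missing after 22) = (5/6)^22 = 0.0181.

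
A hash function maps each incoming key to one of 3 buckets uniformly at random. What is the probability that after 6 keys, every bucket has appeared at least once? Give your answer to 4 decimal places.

Let A_i be the event that bucket i is missing after 6 keys. By inclusion–exclusion on the A_i,
P(all seen) = Σ_{j=0}^{3} (-1)^j C(3,j)((3-j)/3)^6
= 1.00000 - 0.26337 + 0.00412 - 0.00000
= 0.74074.

0.7407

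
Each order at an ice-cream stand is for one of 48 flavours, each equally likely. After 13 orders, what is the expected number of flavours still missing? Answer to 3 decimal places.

For each flavour, P(unseen after 13) = (47/48)^13 = 0.7606.
By linearity of expectation, E[unseen] = 48·(47/48)^13 = 36.5071.

36.507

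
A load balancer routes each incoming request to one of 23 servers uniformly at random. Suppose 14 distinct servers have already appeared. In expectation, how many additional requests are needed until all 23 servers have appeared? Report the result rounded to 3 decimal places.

With k distinct servers already seen, the next new one takes an expected 23/(23-k) requests.
Sum over k = 14,...,22: E = 23/9 + 23/8 + 23/7 + ... + 23/2 + 23/1 = 65.0663.

65.066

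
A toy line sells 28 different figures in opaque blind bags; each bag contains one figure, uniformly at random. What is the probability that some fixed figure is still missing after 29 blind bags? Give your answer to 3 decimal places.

0.348

Each blind bag misses the fixed figure with probability (28-1)/28 = 27/28, independently.
P(still missing after 29) = (27/28)^29 = 0.3483.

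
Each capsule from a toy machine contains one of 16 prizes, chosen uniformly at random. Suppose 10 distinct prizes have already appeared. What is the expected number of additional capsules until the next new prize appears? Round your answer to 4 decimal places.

Each capsule yields a new prize with probability (16-10)/16 = 6/16, so the wait is geometric with mean 16/6.
E = 16/6 = 2.66667.

2.6667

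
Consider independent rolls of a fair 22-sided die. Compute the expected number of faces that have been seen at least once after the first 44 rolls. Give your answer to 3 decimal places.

19.159

For each face, P(seen in 44 rolls) = 1 - (21/22)^44 = 0.8709.
By linearity of expectation, E[distinct seen] = 22·(1 - (21/22)^44) = 19.1590.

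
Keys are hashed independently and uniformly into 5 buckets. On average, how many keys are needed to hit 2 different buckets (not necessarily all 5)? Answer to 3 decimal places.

With k distinct buckets already seen, the next new one arrives after an expected 5/(5-k) keys.
Sum over k = 0,...,1: E = 5/5 + 5/4 = 2.2500.

2.250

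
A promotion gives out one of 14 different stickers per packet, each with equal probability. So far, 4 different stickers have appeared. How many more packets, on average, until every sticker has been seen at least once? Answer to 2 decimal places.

41.01

With k distinct stickers already seen, the next new one takes an expected 14/(14-k) packets.
Sum over k = 4,...,13: E = 14/10 + 14/9 + 14/8 + ... + 14/2 + 14/1 = 41.006.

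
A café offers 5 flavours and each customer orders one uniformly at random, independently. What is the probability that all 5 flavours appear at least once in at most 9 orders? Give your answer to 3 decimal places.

0.427

By inclusion–exclusion over which flavours are missing,
P(all seen) = Σ_{j=0}^{5} (-1)^j C(5,j)((5-j)/5)^9
= 1.0000 - 0.6711 + 0.1008 - 0.0026 + 0.0000 - 0.0000
= 0.4271.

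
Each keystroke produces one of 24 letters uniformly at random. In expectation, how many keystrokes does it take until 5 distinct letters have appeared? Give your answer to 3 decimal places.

5.477

Going from k to k+1 distinct takes a geometric number of keystrokes with mean 24/(24-k).
Sum over k = 0,...,4: E = 24/24 + 24/23 + 24/22 + 24/21 + 24/20 = 5.4772.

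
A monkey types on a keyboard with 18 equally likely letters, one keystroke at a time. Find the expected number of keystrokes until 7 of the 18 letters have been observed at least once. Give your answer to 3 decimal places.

With k distinct letters already seen, the next new one arrives after an expected 18/(18-k) keystrokes.
Sum over k = 0,...,6: E = 18/18 + 18/17 + 18/16 + ... + 18/13 + 18/12 = 8.5542.

8.554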